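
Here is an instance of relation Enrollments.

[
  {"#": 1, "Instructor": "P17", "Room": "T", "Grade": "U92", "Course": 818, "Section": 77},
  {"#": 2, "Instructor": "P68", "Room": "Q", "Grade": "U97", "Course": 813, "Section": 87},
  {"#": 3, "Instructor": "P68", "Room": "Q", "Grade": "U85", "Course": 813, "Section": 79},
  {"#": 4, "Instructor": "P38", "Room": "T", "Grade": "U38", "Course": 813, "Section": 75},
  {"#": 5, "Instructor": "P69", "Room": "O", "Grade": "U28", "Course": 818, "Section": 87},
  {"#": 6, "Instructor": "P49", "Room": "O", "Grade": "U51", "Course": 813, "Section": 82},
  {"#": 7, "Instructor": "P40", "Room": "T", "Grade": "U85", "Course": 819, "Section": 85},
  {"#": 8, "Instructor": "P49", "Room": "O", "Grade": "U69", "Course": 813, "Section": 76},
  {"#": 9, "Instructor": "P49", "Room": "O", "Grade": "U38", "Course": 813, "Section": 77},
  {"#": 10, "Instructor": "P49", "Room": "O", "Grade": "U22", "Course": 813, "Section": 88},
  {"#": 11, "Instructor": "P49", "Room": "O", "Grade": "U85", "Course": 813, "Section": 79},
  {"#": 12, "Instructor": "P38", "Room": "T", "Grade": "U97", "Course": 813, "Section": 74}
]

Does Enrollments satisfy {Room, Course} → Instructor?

(Room=T, Course=818): row 1 → Instructor = P17 ✓
(Room=Q, Course=813): rows 2, 3 → Instructor = P68, P68 ✓
(Room=T, Course=813): rows 4, 12 → Instructor = P38, P38 ✓
(Room=O, Course=818): row 5 → Instructor = P69 ✓
(Room=O, Course=813): rows 6, 8, 9, 10, 11 → Instructor = P49, P49, P49, P49, P49 ✓
(Room=T, Course=819): row 7 → Instructor = P40 ✓
Every {Room, Course} value is associated with a single Instructor value, so {Room, Course} → Instructor holds.

Yes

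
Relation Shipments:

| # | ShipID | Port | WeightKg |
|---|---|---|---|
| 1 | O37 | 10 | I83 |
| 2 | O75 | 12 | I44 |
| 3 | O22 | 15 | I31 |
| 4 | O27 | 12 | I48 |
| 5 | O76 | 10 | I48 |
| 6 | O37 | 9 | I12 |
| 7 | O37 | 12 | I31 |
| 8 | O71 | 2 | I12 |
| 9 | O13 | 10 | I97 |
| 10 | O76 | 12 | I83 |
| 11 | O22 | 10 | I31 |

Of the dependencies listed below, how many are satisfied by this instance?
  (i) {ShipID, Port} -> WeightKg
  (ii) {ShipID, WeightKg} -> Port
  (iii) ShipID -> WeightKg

(i) {ShipID, Port} -> WeightKg: every LHS value maps to a single RHS value — holds.
(ii) {ShipID, WeightKg} -> Port: (ShipID=O22, WeightKg=I31): rows 3, 11 → Port takes values {15, 10} — violation — fails.
(iii) ShipID -> WeightKg: ShipID=O37: rows 1, 6, 7 → WeightKg takes values {I83, I12, I31} — violation; ShipID=O76: rows 5, 10 → WeightKg takes values {I48, I83} — violation — fails.
1 of the 3 dependencies holds.

1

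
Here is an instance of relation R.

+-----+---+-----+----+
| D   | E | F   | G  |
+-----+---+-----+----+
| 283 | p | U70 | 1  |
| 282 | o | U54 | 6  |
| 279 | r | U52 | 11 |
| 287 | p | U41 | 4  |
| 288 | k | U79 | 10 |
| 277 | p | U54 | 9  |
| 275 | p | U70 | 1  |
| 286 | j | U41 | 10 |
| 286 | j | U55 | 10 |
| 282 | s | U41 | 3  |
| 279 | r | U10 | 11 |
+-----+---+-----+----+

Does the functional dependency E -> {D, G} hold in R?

No

E=p: 4 rows → {D,G} takes values {(283, 1), (287, 4), (277, 9), (275, 1)} — violation
E=o: 1 row → {D,G} = (282, 6) ✓
E=r: 2 rows → {D,G} = (279, 11), (279, 11) ✓
E=k: 1 row → {D,G} = (288, 10) ✓
E=j: 2 rows → {D,G} = (286, 10), (286, 10) ✓
E=s: 1 row → {D,G} = (282, 3) ✓
Two rows agree on E but differ on {D, G}, so E -> {D, G} does not hold.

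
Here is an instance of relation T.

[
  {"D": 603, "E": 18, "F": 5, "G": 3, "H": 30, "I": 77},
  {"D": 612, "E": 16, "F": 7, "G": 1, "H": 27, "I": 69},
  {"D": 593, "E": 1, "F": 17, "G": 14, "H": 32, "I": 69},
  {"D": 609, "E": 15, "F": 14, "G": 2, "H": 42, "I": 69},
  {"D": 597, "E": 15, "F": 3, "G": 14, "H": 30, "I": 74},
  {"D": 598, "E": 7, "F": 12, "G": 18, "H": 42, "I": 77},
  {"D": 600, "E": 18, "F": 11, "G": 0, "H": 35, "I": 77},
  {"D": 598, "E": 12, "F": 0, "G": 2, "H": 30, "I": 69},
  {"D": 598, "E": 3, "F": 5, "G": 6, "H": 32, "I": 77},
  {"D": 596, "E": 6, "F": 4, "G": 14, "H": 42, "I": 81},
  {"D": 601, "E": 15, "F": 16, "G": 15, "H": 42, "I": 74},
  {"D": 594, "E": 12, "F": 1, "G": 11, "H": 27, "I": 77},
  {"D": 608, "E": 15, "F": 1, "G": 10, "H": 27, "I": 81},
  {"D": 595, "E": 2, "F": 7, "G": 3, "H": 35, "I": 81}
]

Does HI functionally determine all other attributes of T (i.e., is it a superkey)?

All 14 rows have distinct HI values, so HI → (all attributes) holds and HI is a superkey.

Yes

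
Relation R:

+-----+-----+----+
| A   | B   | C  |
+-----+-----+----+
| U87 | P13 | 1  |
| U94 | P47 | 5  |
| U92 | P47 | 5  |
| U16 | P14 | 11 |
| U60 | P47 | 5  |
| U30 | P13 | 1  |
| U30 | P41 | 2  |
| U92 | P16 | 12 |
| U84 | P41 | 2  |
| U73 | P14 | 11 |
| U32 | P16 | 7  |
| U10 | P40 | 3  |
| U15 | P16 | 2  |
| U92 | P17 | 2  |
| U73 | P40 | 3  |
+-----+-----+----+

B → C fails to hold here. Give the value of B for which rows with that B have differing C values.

B=P13: 2 rows → C = 1, 1 ✓
B=P47: 3 rows → C = 5, 5, 5 ✓
B=P14: 2 rows → C = 11, 11 ✓
B=P41: 2 rows → C = 2, 2 ✓
B=P16: 3 rows → C takes values {12, 7, 2} — violation
B=P40: 2 rows → C = 3, 3 ✓
B=P17: 1 row → C = 2 ✓
The only B value with inconsistent C is B=P16.

P16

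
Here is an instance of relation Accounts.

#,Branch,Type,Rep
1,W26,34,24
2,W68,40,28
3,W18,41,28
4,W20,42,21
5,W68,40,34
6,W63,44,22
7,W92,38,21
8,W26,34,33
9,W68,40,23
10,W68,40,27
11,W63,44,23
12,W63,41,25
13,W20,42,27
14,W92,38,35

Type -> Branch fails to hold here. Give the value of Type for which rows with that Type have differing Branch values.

Type=34: rows 1, 8 → Branch = W26, W26 ✓
Type=40: rows 2, 5, 9, 10 → Branch = W68, W68, W68, W68 ✓
Type=41: rows 3, 12 → Branch takes values {W18, W63} — violation
Type=42: rows 4, 13 → Branch = W20, W20 ✓
Type=44: rows 6, 11 → Branch = W63, W63 ✓
Type=38: rows 7, 14 → Branch = W92, W92 ✓
The only Type value with inconsistent Branch is Type=41.

41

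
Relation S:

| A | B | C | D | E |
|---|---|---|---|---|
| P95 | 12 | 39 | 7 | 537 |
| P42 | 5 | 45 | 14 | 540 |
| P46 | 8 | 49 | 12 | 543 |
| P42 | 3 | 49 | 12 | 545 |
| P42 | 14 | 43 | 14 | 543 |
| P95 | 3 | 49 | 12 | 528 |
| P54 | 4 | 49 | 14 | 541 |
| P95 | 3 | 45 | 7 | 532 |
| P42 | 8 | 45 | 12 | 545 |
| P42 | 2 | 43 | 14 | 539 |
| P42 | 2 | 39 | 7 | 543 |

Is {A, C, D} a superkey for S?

No

Two distinct rows share (A=P42, C=43, D=14), so {A, C, D} does not determine every attribute — not a superkey.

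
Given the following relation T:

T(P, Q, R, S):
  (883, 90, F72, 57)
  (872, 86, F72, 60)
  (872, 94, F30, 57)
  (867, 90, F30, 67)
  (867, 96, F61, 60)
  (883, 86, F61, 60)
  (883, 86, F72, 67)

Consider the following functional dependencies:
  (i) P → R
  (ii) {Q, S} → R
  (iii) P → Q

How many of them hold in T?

0

(i) P → R: P=883: 3 rows → R takes values {F72, F61} — violation; P=872: 2 rows → R takes values {F72, F30} — violation; P=867: 2 rows → R takes values {F30, F61} — violation — fails.
(ii) {Q, S} → R: (Q=86, S=60): 2 rows → R takes values {F72, F61} — violation — fails.
(iii) P → Q: P=883: 3 rows → Q takes values {90, 86} — violation; P=872: 2 rows → Q takes values {86, 94} — violation; P=867: 2 rows → Q takes values {90, 96} — violation — fails.
None of the 3 dependencies hold.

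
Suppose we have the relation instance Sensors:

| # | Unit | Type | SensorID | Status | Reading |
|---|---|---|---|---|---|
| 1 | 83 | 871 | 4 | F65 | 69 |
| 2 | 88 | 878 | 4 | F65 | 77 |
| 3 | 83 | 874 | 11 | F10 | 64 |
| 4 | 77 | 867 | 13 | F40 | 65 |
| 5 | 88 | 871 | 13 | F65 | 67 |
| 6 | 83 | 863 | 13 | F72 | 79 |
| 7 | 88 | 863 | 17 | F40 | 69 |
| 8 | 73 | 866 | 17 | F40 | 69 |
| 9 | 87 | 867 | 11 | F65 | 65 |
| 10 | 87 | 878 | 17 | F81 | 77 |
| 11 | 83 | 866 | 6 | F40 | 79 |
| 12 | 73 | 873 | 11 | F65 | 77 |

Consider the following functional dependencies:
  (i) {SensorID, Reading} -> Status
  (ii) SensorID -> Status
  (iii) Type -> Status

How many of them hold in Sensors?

(i) {SensorID, Reading} -> Status: every LHS value maps to a single RHS value — holds.
(ii) SensorID -> Status: SensorID=11: rows 3, 9, 12 → Status takes values {F10, F65} — violation; SensorID=13: rows 4, 5, 6 → Status takes values {F40, F65, F72} — violation; SensorID=17: rows 7, 8, 10 → Status takes values {F40, F81} — violation — fails.
(iii) Type -> Status: Type=878: rows 2, 10 → Status takes values {F65, F81} — violation; Type=867: rows 4, 9 → Status takes values {F40, F65} — violation; Type=863: rows 6, 7 → Status takes values {F72, F40} — violation — fails.
1 of the 3 dependencies holds.

1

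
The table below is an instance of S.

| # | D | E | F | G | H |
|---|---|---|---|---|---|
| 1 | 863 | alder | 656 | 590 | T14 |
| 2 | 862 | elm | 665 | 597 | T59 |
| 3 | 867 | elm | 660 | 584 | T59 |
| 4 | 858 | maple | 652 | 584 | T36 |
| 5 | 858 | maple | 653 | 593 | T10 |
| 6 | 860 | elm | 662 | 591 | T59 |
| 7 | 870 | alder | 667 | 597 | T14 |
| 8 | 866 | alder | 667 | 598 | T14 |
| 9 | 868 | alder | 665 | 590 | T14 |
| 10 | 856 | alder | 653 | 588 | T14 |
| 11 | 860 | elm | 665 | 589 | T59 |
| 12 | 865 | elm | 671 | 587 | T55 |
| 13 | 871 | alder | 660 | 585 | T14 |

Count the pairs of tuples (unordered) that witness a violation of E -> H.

5

E=alder: all 6 rows agree on H — 0 pairs.
E=elm: violating pairs (2,12), (3,12), (6,12), (11,12) — 4 pairs.
E=maple: violating pairs (4,5) — 1 pair.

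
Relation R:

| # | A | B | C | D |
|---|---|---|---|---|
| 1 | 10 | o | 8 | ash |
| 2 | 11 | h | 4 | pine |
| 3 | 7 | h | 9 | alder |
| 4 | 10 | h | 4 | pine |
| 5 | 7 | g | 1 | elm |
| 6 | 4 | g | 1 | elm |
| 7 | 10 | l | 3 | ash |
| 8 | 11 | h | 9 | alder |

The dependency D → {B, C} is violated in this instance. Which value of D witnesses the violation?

ash

D=ash: rows 1, 7 → {B,C} takes values {(o, 8), (l, 3)} — violation
D=pine: rows 2, 4 → {B,C} = (h, 4), (h, 4) ✓
D=alder: rows 3, 8 → {B,C} = (h, 9), (h, 9) ✓
D=elm: rows 5, 6 → {B,C} = (g, 1), (g, 1) ✓
The only D value with inconsistent RHS is D=ash.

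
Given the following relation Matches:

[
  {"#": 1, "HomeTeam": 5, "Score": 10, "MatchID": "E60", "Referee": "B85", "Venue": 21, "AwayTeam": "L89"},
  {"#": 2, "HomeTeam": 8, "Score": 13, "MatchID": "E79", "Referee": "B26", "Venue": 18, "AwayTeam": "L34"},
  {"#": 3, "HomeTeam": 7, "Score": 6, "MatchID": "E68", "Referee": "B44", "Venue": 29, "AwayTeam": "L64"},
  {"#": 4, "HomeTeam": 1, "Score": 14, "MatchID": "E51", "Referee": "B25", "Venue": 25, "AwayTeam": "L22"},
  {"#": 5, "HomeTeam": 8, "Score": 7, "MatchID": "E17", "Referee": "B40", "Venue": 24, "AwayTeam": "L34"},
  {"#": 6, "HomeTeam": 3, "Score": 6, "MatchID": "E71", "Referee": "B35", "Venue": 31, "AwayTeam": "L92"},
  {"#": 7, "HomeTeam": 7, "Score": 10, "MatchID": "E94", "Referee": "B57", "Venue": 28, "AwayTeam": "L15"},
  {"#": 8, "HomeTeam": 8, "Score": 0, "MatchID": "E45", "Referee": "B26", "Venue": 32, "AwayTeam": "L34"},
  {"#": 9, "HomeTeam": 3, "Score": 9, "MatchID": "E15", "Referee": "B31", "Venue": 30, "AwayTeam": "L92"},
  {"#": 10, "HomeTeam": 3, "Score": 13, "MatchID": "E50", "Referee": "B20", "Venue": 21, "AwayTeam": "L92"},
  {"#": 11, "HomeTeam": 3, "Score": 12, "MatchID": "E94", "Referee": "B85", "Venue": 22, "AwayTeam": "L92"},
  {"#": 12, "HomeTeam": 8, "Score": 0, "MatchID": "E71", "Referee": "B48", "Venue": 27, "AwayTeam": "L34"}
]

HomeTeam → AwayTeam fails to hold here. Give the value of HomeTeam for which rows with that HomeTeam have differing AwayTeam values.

7

HomeTeam=5: row 1 → AwayTeam = L89 ✓
HomeTeam=8: rows 2, 5, 8, 12 → AwayTeam = L34, L34, L34, L34 ✓
HomeTeam=7: rows 3, 7 → AwayTeam takes values {L64, L15} — violation
HomeTeam=1: row 4 → AwayTeam = L22 ✓
HomeTeam=3: rows 6, 9, 10, 11 → AwayTeam = L92, L92, L92, L92 ✓
The only HomeTeam value with inconsistent AwayTeam is HomeTeam=7.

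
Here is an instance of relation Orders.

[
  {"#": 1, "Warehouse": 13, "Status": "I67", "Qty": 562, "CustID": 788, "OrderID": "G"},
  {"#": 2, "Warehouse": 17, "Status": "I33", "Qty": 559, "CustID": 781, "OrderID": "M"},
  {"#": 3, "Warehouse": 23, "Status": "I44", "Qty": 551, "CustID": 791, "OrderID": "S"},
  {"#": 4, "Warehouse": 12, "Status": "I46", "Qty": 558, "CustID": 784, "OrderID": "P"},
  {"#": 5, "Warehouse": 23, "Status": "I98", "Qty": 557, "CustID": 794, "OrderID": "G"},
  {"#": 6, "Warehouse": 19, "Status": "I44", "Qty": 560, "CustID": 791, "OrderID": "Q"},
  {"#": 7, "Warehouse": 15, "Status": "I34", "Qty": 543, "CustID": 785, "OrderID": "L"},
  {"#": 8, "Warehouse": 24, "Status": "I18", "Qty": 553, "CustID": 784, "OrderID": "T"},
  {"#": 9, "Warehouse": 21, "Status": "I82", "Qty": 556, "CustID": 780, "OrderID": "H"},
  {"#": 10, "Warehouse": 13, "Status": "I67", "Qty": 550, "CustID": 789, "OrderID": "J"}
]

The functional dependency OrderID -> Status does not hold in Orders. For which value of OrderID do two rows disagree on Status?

G

OrderID=G: rows 1, 5 → Status takes values {I67, I98} — violation
OrderID=M: row 2 → Status = I33 ✓
OrderID=S: row 3 → Status = I44 ✓
OrderID=P: row 4 → Status = I46 ✓
OrderID=Q: row 6 → Status = I44 ✓
OrderID=L: row 7 → Status = I34 ✓
OrderID=T: row 8 → Status = I18 ✓
OrderID=H: row 9 → Status = I82 ✓
OrderID=J: row 10 → Status = I67 ✓
The only OrderID value with inconsistent Status is OrderID=G.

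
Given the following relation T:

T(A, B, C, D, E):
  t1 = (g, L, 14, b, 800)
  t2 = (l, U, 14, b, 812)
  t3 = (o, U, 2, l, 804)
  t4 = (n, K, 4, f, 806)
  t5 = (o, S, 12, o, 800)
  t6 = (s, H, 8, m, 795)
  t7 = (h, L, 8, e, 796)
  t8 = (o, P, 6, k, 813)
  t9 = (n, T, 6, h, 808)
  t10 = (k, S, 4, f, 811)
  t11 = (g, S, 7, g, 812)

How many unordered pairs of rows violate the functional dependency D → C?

D=b: all 2 rows agree on C — 0 pairs.
D=f: all 2 rows agree on C — 0 pairs.

0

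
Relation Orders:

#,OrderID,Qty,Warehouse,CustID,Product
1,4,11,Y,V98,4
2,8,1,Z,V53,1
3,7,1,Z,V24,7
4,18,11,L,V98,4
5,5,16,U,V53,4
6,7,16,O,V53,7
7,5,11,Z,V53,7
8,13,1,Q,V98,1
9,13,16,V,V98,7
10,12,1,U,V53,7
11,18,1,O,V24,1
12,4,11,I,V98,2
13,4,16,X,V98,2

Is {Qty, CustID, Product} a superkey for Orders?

Rows 1 and 4 have the same {Qty, CustID, Product} value (Qty=11, CustID=V98, Product=4) but are distinct tuples, so {Qty, CustID, Product} does not determine every attribute — not a superkey.

No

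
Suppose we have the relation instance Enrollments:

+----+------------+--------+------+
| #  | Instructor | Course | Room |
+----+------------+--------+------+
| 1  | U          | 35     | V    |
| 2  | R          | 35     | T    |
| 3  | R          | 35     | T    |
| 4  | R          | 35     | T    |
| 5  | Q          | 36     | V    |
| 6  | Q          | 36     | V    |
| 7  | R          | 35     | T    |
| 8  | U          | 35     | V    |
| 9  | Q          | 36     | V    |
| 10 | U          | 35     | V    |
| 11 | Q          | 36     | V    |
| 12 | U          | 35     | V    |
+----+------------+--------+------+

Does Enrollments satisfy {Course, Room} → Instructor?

Yes

(Course=35, Room=V): rows 1, 8, 10, 12 → Instructor = U, U, U, U ✓
(Course=35, Room=T): rows 2, 3, 4, 7 → Instructor = R, R, R, R ✓
(Course=36, Room=V): rows 5, 6, 9, 11 → Instructor = Q, Q, Q, Q ✓
Every {Course, Room} value is associated with a single Instructor value, so {Course, Room} → Instructor holds.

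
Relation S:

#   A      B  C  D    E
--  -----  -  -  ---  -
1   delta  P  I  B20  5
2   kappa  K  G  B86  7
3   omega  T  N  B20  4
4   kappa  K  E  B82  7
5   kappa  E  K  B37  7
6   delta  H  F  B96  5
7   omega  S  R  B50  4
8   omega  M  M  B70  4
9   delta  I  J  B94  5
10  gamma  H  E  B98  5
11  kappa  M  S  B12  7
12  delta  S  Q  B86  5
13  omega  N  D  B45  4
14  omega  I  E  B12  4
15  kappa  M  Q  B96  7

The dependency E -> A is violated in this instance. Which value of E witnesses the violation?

5

E=5: rows 1, 6, 9, 10, 12 → A takes values {delta, gamma} — violation
E=7: rows 2, 4, 5, 11, 15 → A = kappa, kappa, kappa, kappa, kappa ✓
E=4: rows 3, 7, 8, 13, 14 → A = omega, omega, omega, omega, omega ✓
The only E value with inconsistent A is E=5.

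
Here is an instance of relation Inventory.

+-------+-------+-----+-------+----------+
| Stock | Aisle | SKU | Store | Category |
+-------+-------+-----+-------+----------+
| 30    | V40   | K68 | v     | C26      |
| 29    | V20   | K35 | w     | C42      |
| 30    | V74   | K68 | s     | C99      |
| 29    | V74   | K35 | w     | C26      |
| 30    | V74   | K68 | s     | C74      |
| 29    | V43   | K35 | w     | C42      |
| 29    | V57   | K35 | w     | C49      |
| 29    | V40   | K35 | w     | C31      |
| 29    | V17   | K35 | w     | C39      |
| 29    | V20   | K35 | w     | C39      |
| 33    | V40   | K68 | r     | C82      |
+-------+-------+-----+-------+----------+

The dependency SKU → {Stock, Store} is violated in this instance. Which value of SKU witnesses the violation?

SKU=K68: 4 rows → {Stock,Store} takes values {(30, v), (30, s), (33, r)} — violation
SKU=K35: 7 rows → {Stock,Store} = (29, w), (29, w), (29, w), (29, w), (29, w), (29, w), (29, w) ✓
The only SKU value with inconsistent RHS is SKU=K68.

K68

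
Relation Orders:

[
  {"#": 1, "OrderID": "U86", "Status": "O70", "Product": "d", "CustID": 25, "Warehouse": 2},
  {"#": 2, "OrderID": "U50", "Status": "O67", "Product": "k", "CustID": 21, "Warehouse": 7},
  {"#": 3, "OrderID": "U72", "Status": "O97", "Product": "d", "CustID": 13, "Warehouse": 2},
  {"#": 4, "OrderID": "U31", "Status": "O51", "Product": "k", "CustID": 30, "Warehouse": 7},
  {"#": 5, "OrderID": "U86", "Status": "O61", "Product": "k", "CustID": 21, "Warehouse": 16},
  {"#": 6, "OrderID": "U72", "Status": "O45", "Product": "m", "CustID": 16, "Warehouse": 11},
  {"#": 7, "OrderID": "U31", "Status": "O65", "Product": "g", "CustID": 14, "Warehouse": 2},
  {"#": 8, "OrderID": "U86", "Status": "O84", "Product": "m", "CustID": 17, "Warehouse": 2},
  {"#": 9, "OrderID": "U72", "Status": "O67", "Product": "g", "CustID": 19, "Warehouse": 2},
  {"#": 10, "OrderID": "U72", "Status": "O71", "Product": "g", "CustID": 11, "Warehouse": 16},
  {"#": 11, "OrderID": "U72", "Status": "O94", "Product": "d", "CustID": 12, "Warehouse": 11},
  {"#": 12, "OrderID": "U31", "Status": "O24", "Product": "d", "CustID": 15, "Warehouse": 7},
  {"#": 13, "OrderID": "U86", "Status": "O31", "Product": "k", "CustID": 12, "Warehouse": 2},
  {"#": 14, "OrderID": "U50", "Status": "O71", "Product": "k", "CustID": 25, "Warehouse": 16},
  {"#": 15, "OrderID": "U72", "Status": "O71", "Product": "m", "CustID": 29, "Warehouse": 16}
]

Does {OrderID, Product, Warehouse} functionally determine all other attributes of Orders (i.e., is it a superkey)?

Yes

All 15 rows have distinct {OrderID, Product, Warehouse} values, so {OrderID, Product, Warehouse} → (all attributes) holds and {OrderID, Product, Warehouse} is a superkey.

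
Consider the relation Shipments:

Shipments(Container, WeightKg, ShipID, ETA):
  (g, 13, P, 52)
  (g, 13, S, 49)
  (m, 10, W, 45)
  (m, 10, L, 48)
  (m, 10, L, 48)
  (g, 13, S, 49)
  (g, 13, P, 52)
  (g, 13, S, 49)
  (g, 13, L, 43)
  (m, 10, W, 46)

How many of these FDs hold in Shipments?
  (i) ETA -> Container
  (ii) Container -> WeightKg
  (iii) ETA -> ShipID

3

(i) ETA -> Container: every LHS value maps to a single RHS value — holds.
(ii) Container -> WeightKg: every LHS value maps to a single RHS value — holds.
(iii) ETA -> ShipID: every LHS value maps to a single RHS value — holds.
3 of the 3 dependencies hold.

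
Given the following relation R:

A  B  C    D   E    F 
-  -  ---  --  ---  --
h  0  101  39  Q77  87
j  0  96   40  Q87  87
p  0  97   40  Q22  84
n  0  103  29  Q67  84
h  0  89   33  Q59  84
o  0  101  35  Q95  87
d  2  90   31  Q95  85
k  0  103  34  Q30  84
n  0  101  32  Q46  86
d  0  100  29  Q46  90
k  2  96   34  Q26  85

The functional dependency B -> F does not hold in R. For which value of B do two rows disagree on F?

0

B=0: 9 rows → F takes values {87, 84, 86, 90} — violation
B=2: 2 rows → F = 85, 85 ✓
The only B value with inconsistent F is B=0.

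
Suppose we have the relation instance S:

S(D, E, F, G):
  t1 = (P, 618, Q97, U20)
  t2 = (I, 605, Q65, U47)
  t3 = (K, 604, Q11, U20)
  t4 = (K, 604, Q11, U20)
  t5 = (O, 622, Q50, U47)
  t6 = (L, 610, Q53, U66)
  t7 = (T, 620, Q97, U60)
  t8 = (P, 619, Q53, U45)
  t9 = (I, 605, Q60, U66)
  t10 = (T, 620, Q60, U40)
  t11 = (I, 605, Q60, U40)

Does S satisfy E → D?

Yes

E=618: row 1 → D = P ✓
E=605: rows 2, 9, 11 → D = I, I, I ✓
E=604: rows 3, 4 → D = K, K ✓
E=622: row 5 → D = O ✓
E=610: row 6 → D = L ✓
E=620: rows 7, 10 → D = T, T ✓
E=619: row 8 → D = P ✓
Every E value is associated with a single D value, so E → D holds.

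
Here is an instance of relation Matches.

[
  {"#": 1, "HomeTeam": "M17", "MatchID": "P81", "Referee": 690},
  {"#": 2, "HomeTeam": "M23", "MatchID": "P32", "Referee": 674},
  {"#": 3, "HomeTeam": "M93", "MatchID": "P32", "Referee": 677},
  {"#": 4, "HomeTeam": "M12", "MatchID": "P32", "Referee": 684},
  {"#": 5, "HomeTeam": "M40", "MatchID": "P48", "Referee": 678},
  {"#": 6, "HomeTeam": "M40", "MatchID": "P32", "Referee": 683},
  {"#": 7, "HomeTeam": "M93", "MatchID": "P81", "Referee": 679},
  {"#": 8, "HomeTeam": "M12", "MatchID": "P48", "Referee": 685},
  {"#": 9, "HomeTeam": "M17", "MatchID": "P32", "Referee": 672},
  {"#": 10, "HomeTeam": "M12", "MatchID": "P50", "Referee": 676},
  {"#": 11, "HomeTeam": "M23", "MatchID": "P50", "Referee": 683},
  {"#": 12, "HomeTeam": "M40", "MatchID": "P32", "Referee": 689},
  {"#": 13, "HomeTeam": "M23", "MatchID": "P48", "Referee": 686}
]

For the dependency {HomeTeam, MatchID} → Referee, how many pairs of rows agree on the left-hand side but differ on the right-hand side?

1

(HomeTeam=M40, MatchID=P32): violating pairs (6,12) — 1 pair.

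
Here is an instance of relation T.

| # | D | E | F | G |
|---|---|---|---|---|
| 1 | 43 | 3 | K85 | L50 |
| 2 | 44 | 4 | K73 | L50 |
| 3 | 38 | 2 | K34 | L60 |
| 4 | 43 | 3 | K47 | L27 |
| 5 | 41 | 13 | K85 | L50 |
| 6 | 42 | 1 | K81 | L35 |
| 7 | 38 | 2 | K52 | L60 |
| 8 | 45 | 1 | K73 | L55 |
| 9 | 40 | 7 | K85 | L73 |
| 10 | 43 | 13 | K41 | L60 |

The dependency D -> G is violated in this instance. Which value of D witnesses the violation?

D=43: rows 1, 4, 10 → G takes values {L50, L27, L60} — violation
D=44: row 2 → G = L50 ✓
D=38: rows 3, 7 → G = L60, L60 ✓
D=41: row 5 → G = L50 ✓
D=42: row 6 → G = L35 ✓
D=45: row 8 → G = L55 ✓
D=40: row 9 → G = L73 ✓
The only D value with inconsistent G is D=43.

43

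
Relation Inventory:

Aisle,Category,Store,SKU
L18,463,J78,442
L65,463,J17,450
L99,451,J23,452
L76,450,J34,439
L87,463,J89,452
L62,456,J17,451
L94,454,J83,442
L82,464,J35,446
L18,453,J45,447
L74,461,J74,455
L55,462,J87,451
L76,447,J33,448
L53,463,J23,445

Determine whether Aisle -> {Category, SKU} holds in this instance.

No

Aisle=L18: 2 rows → {Category,SKU} takes values {(463, 442), (453, 447)} — violation
Aisle=L65: 1 row → {Category,SKU} = (463, 450) ✓
Aisle=L99: 1 row → {Category,SKU} = (451, 452) ✓
Aisle=L76: 2 rows → {Category,SKU} takes values {(450, 439), (447, 448)} — violation
Aisle=L87: 1 row → {Category,SKU} = (463, 452) ✓
Aisle=L62: 1 row → {Category,SKU} = (456, 451) ✓
Aisle=L94: 1 row → {Category,SKU} = (454, 442) ✓
Aisle=L82: 1 row → {Category,SKU} = (464, 446) ✓
Aisle=L74: 1 row → {Category,SKU} = (461, 455) ✓
Aisle=L55: 1 row → {Category,SKU} = (462, 451) ✓
Aisle=L53: 1 row → {Category,SKU} = (463, 445) ✓
Two rows agree on Aisle but differ on {Category, SKU}, so Aisle -> {Category, SKU} does not hold.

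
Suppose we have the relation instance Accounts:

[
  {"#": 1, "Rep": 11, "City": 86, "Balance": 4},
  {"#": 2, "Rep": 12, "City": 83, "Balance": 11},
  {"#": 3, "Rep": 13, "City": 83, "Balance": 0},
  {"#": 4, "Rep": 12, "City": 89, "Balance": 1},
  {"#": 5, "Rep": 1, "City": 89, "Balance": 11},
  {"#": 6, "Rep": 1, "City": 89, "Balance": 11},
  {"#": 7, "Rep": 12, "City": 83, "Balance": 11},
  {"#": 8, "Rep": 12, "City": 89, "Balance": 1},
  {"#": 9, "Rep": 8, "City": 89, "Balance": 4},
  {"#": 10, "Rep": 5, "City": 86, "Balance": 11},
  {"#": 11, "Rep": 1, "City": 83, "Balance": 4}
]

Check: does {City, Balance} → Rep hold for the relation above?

Yes

(City=86, Balance=4): row 1 → Rep = 11 ✓
(City=83, Balance=11): rows 2, 7 → Rep = 12, 12 ✓
(City=83, Balance=0): row 3 → Rep = 13 ✓
(City=89, Balance=1): rows 4, 8 → Rep = 12, 12 ✓
(City=89, Balance=11): rows 5, 6 → Rep = 1, 1 ✓
(City=89, Balance=4): row 9 → Rep = 8 ✓
(City=86, Balance=11): row 10 → Rep = 5 ✓
(City=83, Balance=4): row 11 → Rep = 1 ✓
Every {City, Balance} value is associated with a single Rep value, so {City, Balance} → Rep holds.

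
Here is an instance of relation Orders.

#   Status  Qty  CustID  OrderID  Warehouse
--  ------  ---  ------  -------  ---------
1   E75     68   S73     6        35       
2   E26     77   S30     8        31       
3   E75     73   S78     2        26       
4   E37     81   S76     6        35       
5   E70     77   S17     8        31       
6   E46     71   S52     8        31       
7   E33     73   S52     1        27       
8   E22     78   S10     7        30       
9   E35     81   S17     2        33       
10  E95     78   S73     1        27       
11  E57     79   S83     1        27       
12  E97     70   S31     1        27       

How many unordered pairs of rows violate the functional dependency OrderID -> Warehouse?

OrderID=6: all 2 rows agree on Warehouse — 0 pairs.
OrderID=8: all 3 rows agree on Warehouse — 0 pairs.
OrderID=2: violating pairs (3,9) — 1 pair.
OrderID=1: all 4 rows agree on Warehouse — 0 pairs.

1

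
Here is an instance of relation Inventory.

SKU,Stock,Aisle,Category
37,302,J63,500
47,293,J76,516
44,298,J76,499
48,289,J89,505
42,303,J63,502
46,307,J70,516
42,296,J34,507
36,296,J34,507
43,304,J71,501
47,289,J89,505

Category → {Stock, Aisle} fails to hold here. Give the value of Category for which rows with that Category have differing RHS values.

516

Category=500: 1 row → {Stock,Aisle} = (302, J63) ✓
Category=516: 2 rows → {Stock,Aisle} takes values {(293, J76), (307, J70)} — violation
Category=499: 1 row → {Stock,Aisle} = (298, J76) ✓
Category=505: 2 rows → {Stock,Aisle} = (289, J89), (289, J89) ✓
Category=502: 1 row → {Stock,Aisle} = (303, J63) ✓
Category=507: 2 rows → {Stock,Aisle} = (296, J34), (296, J34) ✓
Category=501: 1 row → {Stock,Aisle} = (304, J71) ✓
The only Category value with inconsistent RHS is Category=516.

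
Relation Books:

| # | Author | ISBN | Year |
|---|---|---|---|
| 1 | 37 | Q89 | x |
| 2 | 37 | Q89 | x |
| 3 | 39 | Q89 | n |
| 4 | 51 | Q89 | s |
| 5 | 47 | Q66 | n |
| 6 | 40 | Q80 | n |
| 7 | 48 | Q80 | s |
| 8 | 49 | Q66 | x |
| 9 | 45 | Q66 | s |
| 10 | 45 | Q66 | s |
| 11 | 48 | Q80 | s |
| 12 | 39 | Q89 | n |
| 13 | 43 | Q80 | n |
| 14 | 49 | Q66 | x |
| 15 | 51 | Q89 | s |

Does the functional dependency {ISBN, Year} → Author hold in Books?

(ISBN=Q89, Year=x): rows 1, 2 → Author = 37, 37 ✓
(ISBN=Q89, Year=n): rows 3, 12 → Author = 39, 39 ✓
(ISBN=Q89, Year=s): rows 4, 15 → Author = 51, 51 ✓
(ISBN=Q66, Year=n): row 5 → Author = 47 ✓
(ISBN=Q80, Year=n): rows 6, 13 → Author takes values {40, 43} — violation
(ISBN=Q80, Year=s): rows 7, 11 → Author = 48, 48 ✓
(ISBN=Q66, Year=x): rows 8, 14 → Author = 49, 49 ✓
(ISBN=Q66, Year=s): rows 9, 10 → Author = 45, 45 ✓
Two rows agree on {ISBN, Year} but differ on Author, so {ISBN, Year} → Author does not hold.

No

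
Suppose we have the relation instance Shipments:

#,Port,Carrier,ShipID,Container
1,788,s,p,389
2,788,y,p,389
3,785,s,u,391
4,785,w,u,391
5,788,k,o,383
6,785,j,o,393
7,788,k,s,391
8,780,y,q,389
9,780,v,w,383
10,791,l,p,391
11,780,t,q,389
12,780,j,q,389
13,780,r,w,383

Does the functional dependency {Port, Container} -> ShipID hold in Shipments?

Yes

(Port=788, Container=389): rows 1, 2 → ShipID = p, p ✓
(Port=785, Container=391): rows 3, 4 → ShipID = u, u ✓
(Port=788, Container=383): row 5 → ShipID = o ✓
(Port=785, Container=393): row 6 → ShipID = o ✓
(Port=788, Container=391): row 7 → ShipID = s ✓
(Port=780, Container=389): rows 8, 11, 12 → ShipID = q, q, q ✓
(Port=780, Container=383): rows 9, 13 → ShipID = w, w ✓
(Port=791, Container=391): row 10 → ShipID = p ✓
Every {Port, Container} value is associated with a single ShipID value, so {Port, Container} -> ShipID holds.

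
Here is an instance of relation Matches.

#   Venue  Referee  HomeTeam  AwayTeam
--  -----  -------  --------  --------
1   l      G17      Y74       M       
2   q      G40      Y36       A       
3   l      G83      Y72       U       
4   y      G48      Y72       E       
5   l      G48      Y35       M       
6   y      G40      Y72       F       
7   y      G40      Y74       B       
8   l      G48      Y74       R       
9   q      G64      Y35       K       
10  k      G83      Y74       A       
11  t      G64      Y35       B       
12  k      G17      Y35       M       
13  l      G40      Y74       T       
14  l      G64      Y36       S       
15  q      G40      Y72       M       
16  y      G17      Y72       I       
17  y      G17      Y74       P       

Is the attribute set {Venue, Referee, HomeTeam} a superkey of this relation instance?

All 17 rows have distinct {Venue, Referee, HomeTeam} values, so {Venue, Referee, HomeTeam} → (all attributes) holds and {Venue, Referee, HomeTeam} is a superkey.

Yes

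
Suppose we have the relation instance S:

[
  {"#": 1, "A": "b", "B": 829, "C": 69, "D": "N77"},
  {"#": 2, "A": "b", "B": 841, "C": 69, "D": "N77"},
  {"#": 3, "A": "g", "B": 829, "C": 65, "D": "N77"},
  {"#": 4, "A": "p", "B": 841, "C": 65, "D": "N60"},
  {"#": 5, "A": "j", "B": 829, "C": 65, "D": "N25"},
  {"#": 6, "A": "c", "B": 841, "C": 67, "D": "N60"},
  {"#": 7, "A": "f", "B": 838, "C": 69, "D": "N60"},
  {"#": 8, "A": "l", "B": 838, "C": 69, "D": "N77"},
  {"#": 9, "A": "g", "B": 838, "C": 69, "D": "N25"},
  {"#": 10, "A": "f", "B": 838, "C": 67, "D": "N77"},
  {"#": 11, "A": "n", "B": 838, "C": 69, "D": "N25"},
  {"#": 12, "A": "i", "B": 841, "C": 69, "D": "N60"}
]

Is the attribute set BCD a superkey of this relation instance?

No

Rows 9 and 11 have the same BCD value (B=838, C=69, D=N25) but are distinct tuples, so BCD does not determine every attribute — not a superkey.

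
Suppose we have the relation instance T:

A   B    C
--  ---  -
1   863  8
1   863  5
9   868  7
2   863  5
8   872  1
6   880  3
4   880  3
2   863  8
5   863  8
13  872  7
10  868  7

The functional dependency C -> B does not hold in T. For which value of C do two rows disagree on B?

C=8: 3 rows → B = 863, 863, 863 ✓
C=5: 2 rows → B = 863, 863 ✓
C=7: 3 rows → B takes values {868, 872} — violation
C=1: 1 row → B = 872 ✓
C=3: 2 rows → B = 880, 880 ✓
The only C value with inconsistent B is C=7.

7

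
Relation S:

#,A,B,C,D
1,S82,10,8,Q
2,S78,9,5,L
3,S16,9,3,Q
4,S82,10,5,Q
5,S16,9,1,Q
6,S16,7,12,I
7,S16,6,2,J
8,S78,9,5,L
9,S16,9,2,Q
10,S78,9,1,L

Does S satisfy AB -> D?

Yes

(A=S82, B=10): rows 1, 4 → D = Q, Q ✓
(A=S78, B=9): rows 2, 8, 10 → D = L, L, L ✓
(A=S16, B=9): rows 3, 5, 9 → D = Q, Q, Q ✓
(A=S16, B=7): row 6 → D = I ✓
(A=S16, B=6): row 7 → D = J ✓
Every AB value is associated with a single D value, so AB -> D holds.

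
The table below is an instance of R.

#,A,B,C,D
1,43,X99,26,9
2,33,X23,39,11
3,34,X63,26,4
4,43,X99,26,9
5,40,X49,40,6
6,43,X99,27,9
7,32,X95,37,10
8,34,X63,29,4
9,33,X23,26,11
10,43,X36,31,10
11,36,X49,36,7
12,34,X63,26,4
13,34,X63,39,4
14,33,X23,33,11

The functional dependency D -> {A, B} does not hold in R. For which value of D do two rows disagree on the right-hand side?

D=9: rows 1, 4, 6 → {A,B} = (43, X99), (43, X99), (43, X99) ✓
D=11: rows 2, 9, 14 → {A,B} = (33, X23), (33, X23), (33, X23) ✓
D=4: rows 3, 8, 12, 13 → {A,B} = (34, X63), (34, X63), (34, X63), (34, X63) ✓
D=6: row 5 → {A,B} = (40, X49) ✓
D=10: rows 7, 10 → {A,B} takes values {(32, X95), (43, X36)} — violation
D=7: row 11 → {A,B} = (36, X49) ✓
The only D value with inconsistent RHS is D=10.

10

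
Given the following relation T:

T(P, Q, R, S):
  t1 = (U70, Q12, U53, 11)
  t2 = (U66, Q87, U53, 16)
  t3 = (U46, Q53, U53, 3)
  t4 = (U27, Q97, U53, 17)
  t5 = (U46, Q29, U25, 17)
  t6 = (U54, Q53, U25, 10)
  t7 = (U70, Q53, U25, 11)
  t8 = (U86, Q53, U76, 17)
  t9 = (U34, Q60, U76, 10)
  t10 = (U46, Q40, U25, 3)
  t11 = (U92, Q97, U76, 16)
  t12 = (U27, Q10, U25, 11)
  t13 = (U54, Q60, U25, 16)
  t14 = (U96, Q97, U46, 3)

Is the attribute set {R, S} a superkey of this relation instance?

Rows 7 and 12 have the same {R, S} value (R=U25, S=11) but are distinct tuples, so {R, S} does not determine every attribute — not a superkey.

No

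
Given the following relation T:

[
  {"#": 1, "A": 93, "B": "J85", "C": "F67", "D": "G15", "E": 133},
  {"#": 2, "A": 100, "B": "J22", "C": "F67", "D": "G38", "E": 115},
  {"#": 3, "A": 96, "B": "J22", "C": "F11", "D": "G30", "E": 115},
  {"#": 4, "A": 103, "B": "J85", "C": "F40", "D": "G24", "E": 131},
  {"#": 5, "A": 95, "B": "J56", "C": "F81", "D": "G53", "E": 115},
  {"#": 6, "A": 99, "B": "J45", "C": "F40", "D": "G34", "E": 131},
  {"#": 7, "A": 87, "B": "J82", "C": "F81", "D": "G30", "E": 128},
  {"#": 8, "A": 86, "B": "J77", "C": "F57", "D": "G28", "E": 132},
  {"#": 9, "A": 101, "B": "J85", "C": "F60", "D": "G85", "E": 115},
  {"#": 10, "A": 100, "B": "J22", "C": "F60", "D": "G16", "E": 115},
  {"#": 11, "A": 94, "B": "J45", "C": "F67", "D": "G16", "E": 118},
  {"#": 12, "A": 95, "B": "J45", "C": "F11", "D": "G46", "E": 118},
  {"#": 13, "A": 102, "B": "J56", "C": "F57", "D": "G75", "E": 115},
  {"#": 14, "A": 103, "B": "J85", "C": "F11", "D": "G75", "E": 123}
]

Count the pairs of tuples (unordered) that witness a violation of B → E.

B=J85: violating pairs (1,4), (1,9), (1,14), (4,9), (4,14), (9,14) — 6 pairs.
B=J22: all 3 rows agree on E — 0 pairs.
B=J56: all 2 rows agree on E — 0 pairs.
B=J45: violating pairs (6,11), (6,12) — 2 pairs.

8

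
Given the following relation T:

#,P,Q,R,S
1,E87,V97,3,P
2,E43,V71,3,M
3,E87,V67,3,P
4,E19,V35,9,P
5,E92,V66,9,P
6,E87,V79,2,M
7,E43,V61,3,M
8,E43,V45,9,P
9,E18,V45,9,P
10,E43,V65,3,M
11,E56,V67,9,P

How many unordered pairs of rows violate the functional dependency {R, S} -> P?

(R=3, S=P): all 2 rows agree on P — 0 pairs.
(R=3, S=M): all 3 rows agree on P — 0 pairs.
(R=9, S=P): violating pairs (4,5), (4,8), (4,9), (4,11), (5,8), (5,9), (5,11), (8,9), (8,11), (9,11) — 10 pairs.

10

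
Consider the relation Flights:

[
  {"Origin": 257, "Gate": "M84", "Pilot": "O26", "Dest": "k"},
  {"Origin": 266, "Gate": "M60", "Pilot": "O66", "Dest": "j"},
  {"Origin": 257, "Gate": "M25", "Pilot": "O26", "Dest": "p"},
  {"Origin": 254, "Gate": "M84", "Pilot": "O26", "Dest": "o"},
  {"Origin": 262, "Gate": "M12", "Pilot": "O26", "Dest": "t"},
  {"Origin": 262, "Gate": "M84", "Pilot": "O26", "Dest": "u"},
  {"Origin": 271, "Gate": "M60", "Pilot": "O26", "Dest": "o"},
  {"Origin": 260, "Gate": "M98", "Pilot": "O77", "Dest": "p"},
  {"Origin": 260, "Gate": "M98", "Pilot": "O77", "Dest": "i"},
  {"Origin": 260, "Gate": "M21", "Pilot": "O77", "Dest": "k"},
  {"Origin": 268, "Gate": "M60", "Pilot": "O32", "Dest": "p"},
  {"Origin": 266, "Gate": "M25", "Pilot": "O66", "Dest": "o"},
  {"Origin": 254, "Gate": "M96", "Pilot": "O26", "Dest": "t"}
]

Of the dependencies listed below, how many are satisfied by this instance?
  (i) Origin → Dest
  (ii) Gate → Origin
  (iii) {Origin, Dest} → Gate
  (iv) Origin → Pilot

(i) Origin → Dest: Origin=257: 2 rows → Dest takes values {k, p} — violation; Origin=266: 2 rows → Dest takes values {j, o} — violation; Origin=254: 2 rows → Dest takes values {o, t} — violation; Origin=262: 2 rows → Dest takes values {t, u} — violation; Origin=260: 3 rows → Dest takes values {p, i, k} — violation — fails.
(ii) Gate → Origin: Gate=M84: 3 rows → Origin takes values {257, 254, 262} — violation; Gate=M60: 3 rows → Origin takes values {266, 271, 268} — violation; Gate=M25: 2 rows → Origin takes values {257, 266} — violation — fails.
(iii) {Origin, Dest} → Gate: every LHS value maps to a single RHS value — holds.
(iv) Origin → Pilot: every LHS value maps to a single RHS value — holds.
2 of the 4 dependencies hold.

2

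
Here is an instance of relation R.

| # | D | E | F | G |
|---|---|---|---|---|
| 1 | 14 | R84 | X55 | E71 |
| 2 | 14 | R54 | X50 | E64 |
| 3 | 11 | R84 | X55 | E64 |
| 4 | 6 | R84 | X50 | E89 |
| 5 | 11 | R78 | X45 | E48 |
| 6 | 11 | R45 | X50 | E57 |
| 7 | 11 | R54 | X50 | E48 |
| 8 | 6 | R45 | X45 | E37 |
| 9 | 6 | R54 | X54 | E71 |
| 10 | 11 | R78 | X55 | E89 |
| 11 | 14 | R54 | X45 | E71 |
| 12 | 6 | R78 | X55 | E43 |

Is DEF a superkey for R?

All 12 rows have distinct DEF values, so DEF → (all attributes) holds and DEF is a superkey.

Yes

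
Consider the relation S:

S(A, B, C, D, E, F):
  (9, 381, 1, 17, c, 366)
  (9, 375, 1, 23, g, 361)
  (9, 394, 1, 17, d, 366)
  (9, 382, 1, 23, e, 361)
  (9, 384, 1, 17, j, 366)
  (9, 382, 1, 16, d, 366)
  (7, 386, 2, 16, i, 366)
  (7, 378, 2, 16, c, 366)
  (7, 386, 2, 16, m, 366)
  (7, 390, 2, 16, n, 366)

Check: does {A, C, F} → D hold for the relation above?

(A=9, C=1, F=366): 4 rows → D takes values {17, 16} — violation
(A=9, C=1, F=361): 2 rows → D = 23, 23 ✓
(A=7, C=2, F=366): 4 rows → D = 16, 16, 16, 16 ✓
Two rows agree on {A, C, F} but differ on D, so {A, C, F} → D does not hold.

No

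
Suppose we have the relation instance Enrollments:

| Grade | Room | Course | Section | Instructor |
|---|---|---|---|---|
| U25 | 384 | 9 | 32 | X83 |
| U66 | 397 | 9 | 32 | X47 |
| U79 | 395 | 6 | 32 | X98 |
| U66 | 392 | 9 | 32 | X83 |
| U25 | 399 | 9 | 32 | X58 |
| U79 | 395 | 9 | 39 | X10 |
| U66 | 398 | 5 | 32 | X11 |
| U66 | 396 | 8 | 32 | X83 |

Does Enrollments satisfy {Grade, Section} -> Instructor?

(Grade=U25, Section=32): 2 rows → Instructor takes values {X83, X58} — violation
(Grade=U66, Section=32): 4 rows → Instructor takes values {X47, X83, X11} — violation
(Grade=U79, Section=32): 1 row → Instructor = X98 ✓
(Grade=U79, Section=39): 1 row → Instructor = X10 ✓
Two rows agree on {Grade, Section} but differ on Instructor, so {Grade, Section} -> Instructor does not hold.

No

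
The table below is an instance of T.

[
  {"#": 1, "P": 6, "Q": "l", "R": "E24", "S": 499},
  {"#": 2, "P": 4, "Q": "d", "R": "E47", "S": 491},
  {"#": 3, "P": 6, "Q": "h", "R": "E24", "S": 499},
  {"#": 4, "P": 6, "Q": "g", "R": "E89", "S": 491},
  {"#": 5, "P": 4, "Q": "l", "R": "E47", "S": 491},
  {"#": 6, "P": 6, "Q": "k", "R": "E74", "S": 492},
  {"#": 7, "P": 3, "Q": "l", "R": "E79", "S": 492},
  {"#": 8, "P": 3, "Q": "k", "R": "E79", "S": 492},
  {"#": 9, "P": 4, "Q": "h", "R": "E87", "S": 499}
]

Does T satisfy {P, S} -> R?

(P=6, S=499): rows 1, 3 → R = E24, E24 ✓
(P=4, S=491): rows 2, 5 → R = E47, E47 ✓
(P=6, S=491): row 4 → R = E89 ✓
(P=6, S=492): row 6 → R = E74 ✓
(P=3, S=492): rows 7, 8 → R = E79, E79 ✓
(P=4, S=499): row 9 → R = E87 ✓
Every {P, S} value is associated with a single R value, so {P, S} -> R holds.

Yes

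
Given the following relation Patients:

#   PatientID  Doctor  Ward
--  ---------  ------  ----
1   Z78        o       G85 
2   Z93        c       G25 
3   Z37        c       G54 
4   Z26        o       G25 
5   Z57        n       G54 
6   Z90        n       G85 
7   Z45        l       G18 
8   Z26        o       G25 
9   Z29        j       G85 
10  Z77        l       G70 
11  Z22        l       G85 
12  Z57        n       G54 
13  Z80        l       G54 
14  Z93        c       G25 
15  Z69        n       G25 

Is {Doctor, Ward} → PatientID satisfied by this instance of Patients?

(Doctor=o, Ward=G85): row 1 → PatientID = Z78 ✓
(Doctor=c, Ward=G25): rows 2, 14 → PatientID = Z93, Z93 ✓
(Doctor=c, Ward=G54): row 3 → PatientID = Z37 ✓
(Doctor=o, Ward=G25): rows 4, 8 → PatientID = Z26, Z26 ✓
(Doctor=n, Ward=G54): rows 5, 12 → PatientID = Z57, Z57 ✓
(Doctor=n, Ward=G85): row 6 → PatientID = Z90 ✓
(Doctor=l, Ward=G18): row 7 → PatientID = Z45 ✓
(Doctor=j, Ward=G85): row 9 → PatientID = Z29 ✓
(Doctor=l, Ward=G70): row 10 → PatientID = Z77 ✓
(Doctor=l, Ward=G85): row 11 → PatientID = Z22 ✓
(Doctor=l, Ward=G54): row 13 → PatientID = Z80 ✓
(Doctor=n, Ward=G25): row 15 → PatientID = Z69 ✓
Every {Doctor, Ward} value is associated with a single PatientID value, so {Doctor, Ward} → PatientID holds.

Yes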